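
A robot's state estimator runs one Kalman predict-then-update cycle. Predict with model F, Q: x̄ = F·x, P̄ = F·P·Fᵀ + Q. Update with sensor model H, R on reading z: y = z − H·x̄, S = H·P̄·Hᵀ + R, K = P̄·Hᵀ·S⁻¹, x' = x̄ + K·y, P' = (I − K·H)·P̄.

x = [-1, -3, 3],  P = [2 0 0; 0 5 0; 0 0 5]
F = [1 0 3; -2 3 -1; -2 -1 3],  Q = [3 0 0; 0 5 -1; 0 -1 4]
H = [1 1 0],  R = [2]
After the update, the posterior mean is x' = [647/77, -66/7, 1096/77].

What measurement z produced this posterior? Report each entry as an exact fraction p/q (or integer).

z = [-1]

x̄ = F·x = [8, -10, 14]
P̄ = F·P·Fᵀ + Q = [50 -19 41; -19 63 -23; 41 -23 62]
S = H·P̄·Hᵀ + R = [77]
K = P̄·Hᵀ·S⁻¹ = [31/77; 4/7; 18/77]
x' − x̄ = [31/77, 4/7, 18/77] = K·y
y = (KᵀK)⁻¹·Kᵀ·(x' − x̄) = [1]
z = y + H·x̄ = [1] + [-2] = [-1]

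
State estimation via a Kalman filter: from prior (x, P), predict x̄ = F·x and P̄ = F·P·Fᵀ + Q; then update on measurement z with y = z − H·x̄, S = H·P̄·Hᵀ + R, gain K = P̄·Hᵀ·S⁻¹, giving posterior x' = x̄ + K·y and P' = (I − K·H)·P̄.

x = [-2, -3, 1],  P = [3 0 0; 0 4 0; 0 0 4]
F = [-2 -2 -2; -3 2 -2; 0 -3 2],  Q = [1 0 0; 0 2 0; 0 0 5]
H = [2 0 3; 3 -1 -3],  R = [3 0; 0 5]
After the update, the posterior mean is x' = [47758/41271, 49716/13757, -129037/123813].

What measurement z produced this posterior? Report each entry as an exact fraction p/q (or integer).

x̄ = F·x = [8, -2, 11]
P̄ = F·P·Fᵀ + Q = [45 18 8; 18 61 -40; 8 -40 57]
S = H·P̄·Hᵀ + R = [792 -135; -135 492]
K = P̄·Hᵀ·S⁻¹ = [7627/41271 3298/13757; -2897/41271 8684/41271; 25853/123813 -6611/41271]
x' − x̄ = [-282410/41271, 77230/13757, -1490980/123813] = K·y
y = (KᵀK)⁻¹·Kᵀ·(x' − x̄) = [-50, 10]
z = y + H·x̄ = [-50, 10] + [49, -7] = [-1, 3]

z = [-1, 3]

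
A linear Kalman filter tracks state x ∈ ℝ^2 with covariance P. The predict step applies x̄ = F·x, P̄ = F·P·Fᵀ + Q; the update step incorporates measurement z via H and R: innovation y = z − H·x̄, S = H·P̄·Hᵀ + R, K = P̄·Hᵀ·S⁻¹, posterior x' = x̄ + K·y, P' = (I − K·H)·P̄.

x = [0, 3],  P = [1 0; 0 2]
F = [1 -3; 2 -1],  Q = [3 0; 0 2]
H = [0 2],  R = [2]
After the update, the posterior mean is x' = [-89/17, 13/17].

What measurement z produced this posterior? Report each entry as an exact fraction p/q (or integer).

x̄ = F·x = [-9, -3]
P̄ = F·P·Fᵀ + Q = [22 8; 8 8]
S = H·P̄·Hᵀ + R = [34]
K = P̄·Hᵀ·S⁻¹ = [8/17; 8/17]
x' − x̄ = [64/17, 64/17] = K·y
y = (KᵀK)⁻¹·Kᵀ·(x' − x̄) = [8]
z = y + H·x̄ = [8] + [-6] = [2]

z = [2]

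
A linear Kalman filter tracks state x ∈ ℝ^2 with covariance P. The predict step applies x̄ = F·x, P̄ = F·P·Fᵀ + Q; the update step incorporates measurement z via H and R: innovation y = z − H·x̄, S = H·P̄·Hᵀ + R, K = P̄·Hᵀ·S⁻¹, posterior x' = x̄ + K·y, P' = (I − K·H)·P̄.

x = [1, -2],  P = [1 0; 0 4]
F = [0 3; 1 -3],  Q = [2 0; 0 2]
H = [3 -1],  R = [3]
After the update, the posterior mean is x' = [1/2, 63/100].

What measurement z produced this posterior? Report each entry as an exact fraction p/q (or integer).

z = [1]

x̄ = F·x = [-6, 7]
P̄ = F·P·Fᵀ + Q = [38 -36; -36 39]
S = H·P̄·Hᵀ + R = [600]
K = P̄·Hᵀ·S⁻¹ = [1/4; -49/200]
x' − x̄ = [13/2, -637/100] = K·y
y = (KᵀK)⁻¹·Kᵀ·(x' − x̄) = [26]
z = y + H·x̄ = [26] + [-25] = [1]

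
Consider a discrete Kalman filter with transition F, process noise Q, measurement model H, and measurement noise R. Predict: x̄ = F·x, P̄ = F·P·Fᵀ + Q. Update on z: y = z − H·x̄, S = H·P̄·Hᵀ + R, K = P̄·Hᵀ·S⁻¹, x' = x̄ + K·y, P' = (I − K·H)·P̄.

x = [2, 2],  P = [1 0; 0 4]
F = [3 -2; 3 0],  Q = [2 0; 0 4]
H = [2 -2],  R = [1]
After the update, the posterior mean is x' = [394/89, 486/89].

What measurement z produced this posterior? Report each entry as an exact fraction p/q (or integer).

x̄ = F·x = [2, 6]
P̄ = F·P·Fᵀ + Q = [27 9; 9 13]
S = H·P̄·Hᵀ + R = [89]
K = P̄·Hᵀ·S⁻¹ = [36/89; -8/89]
x' − x̄ = [216/89, -48/89] = K·y
y = (KᵀK)⁻¹·Kᵀ·(x' − x̄) = [6]
z = y + H·x̄ = [6] + [-8] = [-2]

z = [-2]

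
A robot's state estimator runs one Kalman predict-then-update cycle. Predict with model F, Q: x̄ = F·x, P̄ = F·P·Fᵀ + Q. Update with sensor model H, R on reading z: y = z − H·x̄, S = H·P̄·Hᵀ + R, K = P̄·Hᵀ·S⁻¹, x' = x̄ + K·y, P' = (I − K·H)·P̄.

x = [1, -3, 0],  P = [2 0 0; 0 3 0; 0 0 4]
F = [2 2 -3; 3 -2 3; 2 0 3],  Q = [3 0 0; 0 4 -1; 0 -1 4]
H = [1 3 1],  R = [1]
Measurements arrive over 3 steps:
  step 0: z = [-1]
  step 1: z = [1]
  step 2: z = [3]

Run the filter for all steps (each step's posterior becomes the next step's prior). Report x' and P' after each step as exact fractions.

step 0: x' = [-45/34, 29/22, -1345/374], P' = [3473/68 -53/4 -777/68; -53/4 207/44 -25/44; -777/68 -25/44 9983/748]
step 1: x' = [53708639/3205502, -5248405/1602751, -19033593/3205502], P' = [1833432527/6411004 -203525021/3205502 -611596233/6411004; -203525021/3205502 23593888/1602751 62772245/3205502; -611596233/6411004 62772245/3205502 235823539/6411004]
step 2: x' = [6933634919/1284220426, -333295295/642110213, -1074698607/1284220426], P' = [40628661106431/220885913272 -4538167682529/110442956636 -13349805817675/220885913272; -4538167682529/110442956636 541367809025/55221478318 1314977250921/110442956636; -13349805817675/220885913272 1314977250921/110442956636 5480874085583/220885913272]

step 0: x̄ = F·x = [-4, 9, 2]
step 0: P̄ = F·P·Fᵀ + Q = [59 -36 -28; -36 70 47; -28 47 48]
step 0: y = z − H·x̄ = [-26]
step 0: S = H·P̄·Hᵀ + R = [748]
step 0: K = P̄·Hᵀ·S⁻¹ = [-7/68; 13/44; 161/748]
step 0: x' = x̄ + K·y = [-45/34, 29/22, -1345/374]
step 0: P' = (I − K·H)·P̄ = [3473/68 -53/4 -777/68; -53/4 207/44 -25/44; -777/68 -25/44 9983/748]
step 1: x̄ = F·x = [4031/374, -3253/187, -5025/374]
step 1: P̄ = F·P·Fᵀ + Q = [287355/748 63007/374 20771/748; 63007/374 105232/187 116153/374; 20771/748 116153/374 143087/748]
step 1: y = z − H·x̄ = [10443/187]
step 1: S = H·P̄·Hᵀ + R = [1602751/187]
step 1: K = P̄·Hᵀ·S⁻¹ = [171542/1602751; 405276/1602751; 215194/1602751]
step 1: x' = x̄ + K·y = [53708639/3205502, -5248405/1602751, -19033593/3205502]
step 1: P' = (I − K·H)·P̄ = [1833432527/6411004 -203525021/3205502 -611596233/6411004; -203525021/3205502 23593888/1602751 62772245/3205502; -611596233/6411004 62772245/3205502 235823539/6411004]
step 2: x̄ = F·x = [143524437/3205502, 62509379/1602751, 50316499/3205502]
step 2: P̄ = F·P·Fᵀ + Q = [12429097759/6411004 5513951799/3205502 4336385029/6411004; 5513951799/3205502 2848946312/1602751 2408792871/3205502; 4336385029/6411004 2408792871/3205502 2142631179/6411004]
step 2: y = z − H·x̄ = [-279640352/1602751]
step 2: S = H·P̄·Hᵀ + R = [55221478318/1602751]
step 2: K = P̄·Hᵀ·S⁻¹ = [24924596791/110442956636; 12508211271/55221478318; 10465886717/110442956636]
step 2: x' = x̄ + K·y = [6933634919/1284220426, -333295295/642110213, -1074698607/1284220426]
step 2: P' = (I − K·H)·P̄ = [40628661106431/220885913272 -4538167682529/110442956636 -13349805817675/220885913272; -4538167682529/110442956636 541367809025/55221478318 1314977250921/110442956636; -13349805817675/220885913272 1314977250921/110442956636 5480874085583/220885913272]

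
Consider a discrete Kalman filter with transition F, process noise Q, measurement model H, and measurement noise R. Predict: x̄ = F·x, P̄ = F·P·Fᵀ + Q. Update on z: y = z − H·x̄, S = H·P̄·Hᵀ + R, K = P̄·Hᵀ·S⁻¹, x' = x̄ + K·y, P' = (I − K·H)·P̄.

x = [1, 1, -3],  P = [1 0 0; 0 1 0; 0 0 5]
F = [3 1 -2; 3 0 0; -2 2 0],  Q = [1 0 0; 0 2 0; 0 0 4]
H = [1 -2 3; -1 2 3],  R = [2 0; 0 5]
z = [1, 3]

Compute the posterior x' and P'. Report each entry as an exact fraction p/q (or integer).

x̄ = F·x = [10, 3, 0]
P̄ = F·P·Fᵀ + Q = [31 9 -4; 9 11 -6; -4 -6 12]
y = z − H·x̄ = [-3, 7]
S = H·P̄·Hᵀ + R = [197 69; 69 104]
K = P̄·Hᵀ·S⁻¹ = [1829/15727 -4994/15727; -2879/15727 1154/15727; 2644/15727 2480/15727]
x' = x̄ + K·y = [116825/15727, 63896/15727, 9428/15727]
P' = (I − K·H)·P̄ = [360858/15727 173272/15727 -3552/15727; 173272/15727 89518/15727 2/15727; -3552/15727 2/15727 2948/15727]

x' = [116825/15727, 63896/15727, 9428/15727]
P' = [360858/15727 173272/15727 -3552/15727; 173272/15727 89518/15727 2/15727; -3552/15727 2/15727 2948/15727]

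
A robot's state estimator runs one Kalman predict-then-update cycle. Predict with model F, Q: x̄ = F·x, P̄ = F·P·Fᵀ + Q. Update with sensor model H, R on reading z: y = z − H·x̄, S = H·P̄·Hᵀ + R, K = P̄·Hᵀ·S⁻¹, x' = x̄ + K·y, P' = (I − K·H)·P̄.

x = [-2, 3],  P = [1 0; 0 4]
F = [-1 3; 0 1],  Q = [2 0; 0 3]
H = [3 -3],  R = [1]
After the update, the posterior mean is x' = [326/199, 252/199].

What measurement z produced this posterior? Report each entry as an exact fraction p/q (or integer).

x̄ = F·x = [11, 3]
P̄ = F·P·Fᵀ + Q = [39 12; 12 7]
S = H·P̄·Hᵀ + R = [199]
K = P̄·Hᵀ·S⁻¹ = [81/199; 15/199]
x' − x̄ = [-1863/199, -345/199] = K·y
y = (KᵀK)⁻¹·Kᵀ·(x' − x̄) = [-23]
z = y + H·x̄ = [-23] + [24] = [1]

z = [1]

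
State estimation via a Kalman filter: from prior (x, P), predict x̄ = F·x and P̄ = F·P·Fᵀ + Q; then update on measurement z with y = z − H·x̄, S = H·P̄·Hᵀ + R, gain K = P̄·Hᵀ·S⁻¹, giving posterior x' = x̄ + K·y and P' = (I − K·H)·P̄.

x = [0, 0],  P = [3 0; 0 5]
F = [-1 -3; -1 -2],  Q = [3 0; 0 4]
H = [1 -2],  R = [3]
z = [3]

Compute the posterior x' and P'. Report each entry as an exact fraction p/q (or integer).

x' = [-3/2, -21/10]
P' = [87/2 45/2; 45/2 123/10]

x̄ = F·x = [0, 0]
P̄ = F·P·Fᵀ + Q = [51 33; 33 27]
y = z − H·x̄ = [3]
S = H·P̄·Hᵀ + R = [30]
K = P̄·Hᵀ·S⁻¹ = [-1/2; -7/10]
x' = x̄ + K·y = [-3/2, -21/10]
P' = (I − K·H)·P̄ = [87/2 45/2; 45/2 123/10]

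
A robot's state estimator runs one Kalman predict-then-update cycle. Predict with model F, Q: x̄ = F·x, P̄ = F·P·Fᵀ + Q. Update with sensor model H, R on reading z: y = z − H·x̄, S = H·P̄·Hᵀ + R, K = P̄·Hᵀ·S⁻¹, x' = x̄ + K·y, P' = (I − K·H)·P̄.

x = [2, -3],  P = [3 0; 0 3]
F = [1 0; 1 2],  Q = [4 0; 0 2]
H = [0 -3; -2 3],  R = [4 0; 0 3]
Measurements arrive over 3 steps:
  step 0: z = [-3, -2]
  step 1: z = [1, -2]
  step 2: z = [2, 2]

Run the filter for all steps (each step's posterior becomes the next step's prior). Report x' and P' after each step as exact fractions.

step 0: x̄ = F·x = [2, -4]
step 0: P̄ = F·P·Fᵀ + Q = [7 3; 3 17]
step 0: y = z − H·x̄ = [-15, 14]
step 0: S = H·P̄·Hᵀ + R = [157 -135; -135 148]
step 0: K = P̄·Hᵀ·S⁻¹ = [-2007/5011 -2000/5011; -1473/5011 180/5011]
step 0: x' = x̄ + K·y = [12127/5011, 4571/5011]
step 0: P' = (I − K·H)·P̄ = [7014/5011 2676/5011; 2676/5011 1964/5011]
step 1: x̄ = F·x = [12127/5011, 21269/5011]
step 1: P̄ = F·P·Fᵀ + Q = [27058/5011 12366/5011; 12366/5011 35596/5011]
step 1: y = z − H·x̄ = [68818/5011, -49575/5011]
step 1: S = H·P̄·Hᵀ + R = [340408/5011 -246168/5011; -246168/5011 295237/5011]
step 1: K = P̄·Hᵀ·S⁻¹ = [-1510875/3981476 -372316/995369; -565167/1990738 41028/995369]
step 1: x' = x̄ + K·y = [1809841/1990738, -61922/995369]
step 1: P' = (I − K·H)·P̄ = [2627823/1990738 503625/995369; 503625/995369 376778/995369]
step 2: x̄ = F·x = [1809841/1990738, 1562153/1990738]
step 2: P̄ = F·P·Fᵀ + Q = [10590775/1990738 4642323/1990738; 4642323/1990738 13652523/1990738]
step 2: y = z − H·x̄ = [8667935/1990738, 2914699/1990738]
step 2: S = H·P̄·Hᵀ + R = [130835659/1990738 -95018769/1990738; -95018769/1990738 115500145/1990738]
step 2: K = P̄·Hᵀ·S⁻¹ = [-1154289663/3055636213 -1141527080/3055636213; -864545211/3055636213 126691692/3055636213]
step 2: x' = x̄ + K·y = [-3919300234/3055636213, -1181060626/3055636213]
step 2: P' = (I − K·H)·P̄ = [4020869946/3055636213 1539052884/3055636213; 1539052884/3055636213 1152726948/3055636213]

step 0: x' = [12127/5011, 4571/5011], P' = [7014/5011 2676/5011; 2676/5011 1964/5011]
step 1: x' = [1809841/1990738, -61922/995369], P' = [2627823/1990738 503625/995369; 503625/995369 376778/995369]
step 2: x' = [-3919300234/3055636213, -1181060626/3055636213], P' = [4020869946/3055636213 1539052884/3055636213; 1539052884/3055636213 1152726948/3055636213]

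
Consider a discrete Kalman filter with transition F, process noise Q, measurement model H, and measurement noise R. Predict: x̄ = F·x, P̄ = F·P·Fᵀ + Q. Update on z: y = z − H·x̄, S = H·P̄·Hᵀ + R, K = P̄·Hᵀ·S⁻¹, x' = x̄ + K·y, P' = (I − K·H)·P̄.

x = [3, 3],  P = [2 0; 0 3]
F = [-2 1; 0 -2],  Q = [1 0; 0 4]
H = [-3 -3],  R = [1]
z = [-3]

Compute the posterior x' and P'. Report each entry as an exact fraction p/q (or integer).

x̄ = F·x = [-3, -6]
P̄ = F·P·Fᵀ + Q = [12 -6; -6 16]
y = z − H·x̄ = [-30]
S = H·P̄·Hᵀ + R = [145]
K = P̄·Hᵀ·S⁻¹ = [-18/145; -6/29]
x' = x̄ + K·y = [21/29, 6/29]
P' = (I − K·H)·P̄ = [1416/145 -282/29; -282/29 284/29]

x' = [21/29, 6/29]
P' = [1416/145 -282/29; -282/29 284/29]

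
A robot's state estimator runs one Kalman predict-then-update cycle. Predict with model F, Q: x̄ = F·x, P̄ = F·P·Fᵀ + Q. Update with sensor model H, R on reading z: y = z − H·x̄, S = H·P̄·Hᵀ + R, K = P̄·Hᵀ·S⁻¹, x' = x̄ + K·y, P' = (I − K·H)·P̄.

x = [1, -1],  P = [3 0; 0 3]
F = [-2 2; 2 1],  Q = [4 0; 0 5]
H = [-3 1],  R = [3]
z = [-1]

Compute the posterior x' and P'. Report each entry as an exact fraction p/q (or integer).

x' = [16/311, -221/311]
P' = [608/311 1554/311; 1554/311 4776/311]

x̄ = F·x = [-4, 1]
P̄ = F·P·Fᵀ + Q = [28 -6; -6 20]
y = z − H·x̄ = [-14]
S = H·P̄·Hᵀ + R = [311]
K = P̄·Hᵀ·S⁻¹ = [-90/311; 38/311]
x' = x̄ + K·y = [16/311, -221/311]
P' = (I − K·H)·P̄ = [608/311 1554/311; 1554/311 4776/311]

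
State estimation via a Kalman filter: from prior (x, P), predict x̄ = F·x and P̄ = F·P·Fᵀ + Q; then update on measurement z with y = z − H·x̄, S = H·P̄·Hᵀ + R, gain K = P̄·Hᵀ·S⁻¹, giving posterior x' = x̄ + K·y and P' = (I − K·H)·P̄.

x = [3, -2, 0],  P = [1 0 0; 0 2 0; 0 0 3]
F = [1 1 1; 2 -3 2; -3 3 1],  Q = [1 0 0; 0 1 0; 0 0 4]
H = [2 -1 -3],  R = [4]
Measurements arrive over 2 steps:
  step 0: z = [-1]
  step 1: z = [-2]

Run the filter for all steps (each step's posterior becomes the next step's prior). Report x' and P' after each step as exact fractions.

step 0: x' = [401/185, 1392/185, -183/185], P' = [1259/185 508/185 678/185; 508/185 5946/185 -1674/185; 678/185 -1674/185 1106/185]
step 1: x' = [30146/3401, -163612/10203, 40590/3401], P' = [273409/6802 -419341/6802 321793/6802; -419341/6802 2884445/20406 -606799/6802; 321793/6802 -606799/6802 421871/6802]

step 0: x̄ = F·x = [1, 12, -15]
step 0: P̄ = F·P·Fᵀ + Q = [7 2 6; 2 35 -18; 6 -18 34]
step 0: y = z − H·x̄ = [-36]
step 0: S = H·P̄·Hᵀ + R = [185]
step 0: K = P̄·Hᵀ·S⁻¹ = [-6/185; 23/185; -72/185]
step 0: x' = x̄ + K·y = [401/185, 1392/185, -183/185]
step 0: P' = (I − K·H)·P̄ = [1259/185 508/185 678/185; 508/185 5946/185 -1674/185; 678/185 -1674/185 1106/185]
step 1: x̄ = F·x = [322/37, -748/37, 558/37]
step 1: P̄ = F·P·Fᵀ + Q = [1504/37 -1846/37 1423/37; -1846/37 16515/37 -11794/37; 1423/37 -11794/37 8687/37]
step 1: y = z − H·x̄ = [208/37]
step 1: S = H·P̄·Hᵀ + R = [20406/37]
step 1: K = P̄·Hᵀ·S⁻¹ = [195/6802; 15175/20406; -3807/6802]
step 1: x' = x̄ + K·y = [30146/3401, -163612/10203, 40590/3401]
step 1: P' = (I − K·H)·P̄ = [273409/6802 -419341/6802 321793/6802; -419341/6802 2884445/20406 -606799/6802; 321793/6802 -606799/6802 421871/6802]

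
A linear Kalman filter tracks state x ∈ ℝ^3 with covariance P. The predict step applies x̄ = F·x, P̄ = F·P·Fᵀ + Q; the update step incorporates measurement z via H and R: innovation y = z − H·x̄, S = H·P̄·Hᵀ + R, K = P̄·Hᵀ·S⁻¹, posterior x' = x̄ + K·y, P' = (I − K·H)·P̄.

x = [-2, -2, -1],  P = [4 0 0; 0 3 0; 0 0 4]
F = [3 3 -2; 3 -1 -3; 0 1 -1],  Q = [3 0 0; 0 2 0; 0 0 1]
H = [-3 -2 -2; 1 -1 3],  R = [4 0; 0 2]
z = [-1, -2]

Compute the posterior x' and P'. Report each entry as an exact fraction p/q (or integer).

x̄ = F·x = [-10, -1, -1]
P̄ = F·P·Fᵀ + Q = [82 51 17; 51 77 9; 17 9 8]
y = z − H·x̄ = [-35, 10]
S = H·P̄·Hᵀ + R = [1970 -312; -312 179]
K = P̄·Hᵀ·S⁻¹ = [-21397/127643 21178/127643; -57863/255286 -49715/127643; -5231/255286 18260/127643]
x' = x̄ + K·y = [-315755/127643, 775619/255286, 292999/255286]
P' = (I − K·H)·P̄ = [556476/127643 -465410/127643 -326510/127643; -465410/127643 950977/255286 560979/255286; -326510/127643 560979/255286 429013/255286]

x' = [-315755/127643, 775619/255286, 292999/255286]
P' = [556476/127643 -465410/127643 -326510/127643; -465410/127643 950977/255286 560979/255286; -326510/127643 560979/255286 429013/255286]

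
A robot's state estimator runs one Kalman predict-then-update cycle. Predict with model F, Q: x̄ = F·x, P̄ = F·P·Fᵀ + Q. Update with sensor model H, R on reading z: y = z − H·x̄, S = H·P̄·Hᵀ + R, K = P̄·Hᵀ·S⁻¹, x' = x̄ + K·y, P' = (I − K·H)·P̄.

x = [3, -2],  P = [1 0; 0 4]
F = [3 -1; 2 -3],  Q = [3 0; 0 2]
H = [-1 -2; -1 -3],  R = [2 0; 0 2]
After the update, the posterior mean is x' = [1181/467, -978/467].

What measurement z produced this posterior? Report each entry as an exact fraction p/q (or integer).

z = [3, 3]

x̄ = F·x = [11, 12]
P̄ = F·P·Fᵀ + Q = [16 18; 18 42]
S = H·P̄·Hᵀ + R = [258 358; 358 504]
K = P̄·Hᵀ·S⁻¹ = [-287/467 139/467; 36/467 -159/467]
x' − x̄ = [-3956/467, -6582/467] = K·y
y = (KᵀK)⁻¹·Kᵀ·(x' − x̄) = [38, 50]
z = y + H·x̄ = [38, 50] + [-35, -47] = [3, 3]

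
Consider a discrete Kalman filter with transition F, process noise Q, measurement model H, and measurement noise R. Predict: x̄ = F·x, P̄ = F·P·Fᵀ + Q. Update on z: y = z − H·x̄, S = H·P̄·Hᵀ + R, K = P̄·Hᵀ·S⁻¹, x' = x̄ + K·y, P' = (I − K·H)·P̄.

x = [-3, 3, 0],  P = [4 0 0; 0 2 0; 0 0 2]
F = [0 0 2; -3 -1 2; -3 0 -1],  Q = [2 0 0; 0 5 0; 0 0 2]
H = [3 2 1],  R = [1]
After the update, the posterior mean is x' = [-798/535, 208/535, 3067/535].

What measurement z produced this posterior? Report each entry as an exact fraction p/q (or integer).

x̄ = F·x = [0, 6, 9]
P̄ = F·P·Fᵀ + Q = [10 8 -4; 8 51 32; -4 32 40]
S = H·P̄·Hᵀ + R = [535]
K = P̄·Hᵀ·S⁻¹ = [42/535; 158/535; 92/535]
x' − x̄ = [-798/535, -3002/535, -1748/535] = K·y
y = (KᵀK)⁻¹·Kᵀ·(x' − x̄) = [-19]
z = y + H·x̄ = [-19] + [21] = [2]

z = [2]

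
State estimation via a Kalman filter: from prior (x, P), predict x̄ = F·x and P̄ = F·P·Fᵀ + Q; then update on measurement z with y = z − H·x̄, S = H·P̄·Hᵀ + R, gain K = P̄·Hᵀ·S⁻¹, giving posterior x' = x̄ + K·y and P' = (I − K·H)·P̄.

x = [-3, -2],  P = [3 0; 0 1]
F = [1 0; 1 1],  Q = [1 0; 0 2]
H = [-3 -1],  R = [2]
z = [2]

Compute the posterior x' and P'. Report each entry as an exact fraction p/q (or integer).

x̄ = F·x = [-3, -5]
P̄ = F·P·Fᵀ + Q = [4 3; 3 6]
y = z − H·x̄ = [-12]
S = H·P̄·Hᵀ + R = [62]
K = P̄·Hᵀ·S⁻¹ = [-15/62; -15/62]
x' = x̄ + K·y = [-3/31, -65/31]
P' = (I − K·H)·P̄ = [23/62 -39/62; -39/62 147/62]

x' = [-3/31, -65/31]
P' = [23/62 -39/62; -39/62 147/62]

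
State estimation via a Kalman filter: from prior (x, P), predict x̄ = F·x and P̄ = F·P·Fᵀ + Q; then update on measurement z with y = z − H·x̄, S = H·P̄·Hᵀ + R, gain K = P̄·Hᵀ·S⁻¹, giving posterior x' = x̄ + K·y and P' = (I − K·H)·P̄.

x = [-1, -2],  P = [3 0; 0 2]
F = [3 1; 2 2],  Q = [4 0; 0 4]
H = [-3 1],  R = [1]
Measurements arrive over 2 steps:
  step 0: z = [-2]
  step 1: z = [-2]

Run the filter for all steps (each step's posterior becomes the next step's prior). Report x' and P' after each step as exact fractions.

step 0: x' = [-103/190, -339/95], P' = [341/190 473/95; 473/95 1398/95]
step 1: x' = [-2479/13513, -33870/13513], P' = [146897/40539 418994/40539; 418994/40539 1232240/40539]

step 0: x̄ = F·x = [-5, -6]
step 0: P̄ = F·P·Fᵀ + Q = [33 22; 22 24]
step 0: y = z − H·x̄ = [-11]
step 0: S = H·P̄·Hᵀ + R = [190]
step 0: K = P̄·Hᵀ·S⁻¹ = [-77/190; -21/95]
step 0: x' = x̄ + K·y = [-103/190, -339/95]
step 0: P' = (I − K·H)·P̄ = [341/190 473/95; 473/95 1398/95]
step 1: x̄ = F·x = [-987/190, -781/95]
step 1: P̄ = F·P·Fᵀ + Q = [12301/190 7603/95; 7603/95 10438/95]
step 1: y = z − H·x̄ = [-1779/190]
step 1: S = H·P̄·Hᵀ + R = [40539/190]
step 1: K = P̄·Hᵀ·S⁻¹ = [-21697/40539; -24742/40539]
step 1: x' = x̄ + K·y = [-2479/13513, -33870/13513]
step 1: P' = (I − K·H)·P̄ = [146897/40539 418994/40539; 418994/40539 1232240/40539]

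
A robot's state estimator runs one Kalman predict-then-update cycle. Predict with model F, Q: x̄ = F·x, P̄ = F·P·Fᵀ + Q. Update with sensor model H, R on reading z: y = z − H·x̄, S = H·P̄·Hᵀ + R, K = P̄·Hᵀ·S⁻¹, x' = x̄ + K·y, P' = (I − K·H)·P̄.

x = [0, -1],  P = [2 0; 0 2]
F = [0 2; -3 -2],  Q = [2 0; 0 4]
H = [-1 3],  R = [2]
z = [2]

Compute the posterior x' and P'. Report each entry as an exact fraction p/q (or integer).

x̄ = F·x = [-2, 2]
P̄ = F·P·Fᵀ + Q = [10 -8; -8 30]
y = z − H·x̄ = [-6]
S = H·P̄·Hᵀ + R = [330]
K = P̄·Hᵀ·S⁻¹ = [-17/165; 49/165]
x' = x̄ + K·y = [-76/55, 12/55]
P' = (I − K·H)·P̄ = [1072/165 346/165; 346/165 148/165]

x' = [-76/55, 12/55]
P' = [1072/165 346/165; 346/165 148/165]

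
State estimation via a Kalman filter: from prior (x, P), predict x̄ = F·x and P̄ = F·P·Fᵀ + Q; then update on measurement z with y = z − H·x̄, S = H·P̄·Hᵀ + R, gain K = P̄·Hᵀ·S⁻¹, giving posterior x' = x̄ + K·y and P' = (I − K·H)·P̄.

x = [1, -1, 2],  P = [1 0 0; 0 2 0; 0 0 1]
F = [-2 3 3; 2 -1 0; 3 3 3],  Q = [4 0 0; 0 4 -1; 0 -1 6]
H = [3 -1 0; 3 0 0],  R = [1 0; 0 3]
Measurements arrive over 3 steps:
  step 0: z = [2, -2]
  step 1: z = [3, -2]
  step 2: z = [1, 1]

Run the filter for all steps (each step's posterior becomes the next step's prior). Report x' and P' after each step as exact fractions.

step 0: x̄ = F·x = [1, 3, 6]
step 0: P̄ = F·P·Fᵀ + Q = [35 -10 21; -10 10 -1; 21 -1 42]
step 0: y = z − H·x̄ = [2, -5]
step 0: S = H·P̄·Hᵀ + R = [386 345; 345 318]
step 0: K = P̄·Hᵀ·S⁻¹ = [115/1241 285/1241; -790/1241 740/1241; -461/1241 746/1241]
step 0: x' = x̄ + K·y = [46/1241, -1557/1241, 2794/1241]
step 0: P' = (I − K·H)·P̄ = [285/1241 740/1241 746/1241; 740/1241 3010/1241 2699/1241; 746/1241 2699/1241 34628/1241]
step 1: x̄ = F·x = [3619/1241, 97/73, 3849/1241]
step 1: P̄ = F·P·Fᵀ + Q = [375596/1241 -463/73 390072/1241; -463/73 362/73 -586/73; 390072/1241 -586/73 424083/1241]
step 1: y = z − H·x̄ = [-5485/1241, -13339/1241]
step 1: S = H·P̄·Hᵀ + R = [3434985/1241 3403977/1241; 3403977/1241 3384087/1241]
step 1: K = P̄·Hᵀ·S⁻¹ = [1134659/9999642 2188219/9999642; -2733818/4999821 2714999/4999821; 1401649/4999821 319049/4999821]
step 1: x' = x̄ + K·y = [104277/1666607, -3485274/1666607, 1960911/1666607]
step 1: P' = (I − K·H)·P̄ = [2188219/9999642 2714999/4999821 319049/4999821; 2714999/4999821 10878815/4999821 -444502/4999821; 319049/4999821 -444502/4999821 74768357/4999821]
step 2: x̄ = F·x = [-4781643/1666607, 3693828/1666607, -4260258/1666607]
step 2: P̄ = F·P·Fᵀ + Q = [750790658/4999821 -12045091/4999821 255120333/1666607; -12045091/4999821 24394541/4999821 -6559604/1666607; 255120333/1666607 -6559604/1666607 571521525/3333214]
step 2: y = z − H·x̄ = [19705364/1666607, 16011536/1666607]
step 2: S = H·P̄·Hᵀ + R = [6858780830/4999821 2264417065/1666607; 2264417065/1666607 2257371795/1666607]
step 2: K = P̄·Hᵀ·S⁻¹ = [452883413/4002721735 876988523/4002721735; -2192597137/4002721735 2178082156/4002721735; 225975054/800544347 223719577/4002721735]
step 2: x' = x̄ + K·y = [459205973/800544347, 3872467704/4002721735, 5276631046/4002721735]
step 2: P' = (I − K·H)·P̄ = [876988523/4002721735 2178082156/4002721735 223719577/4002721735; 2178082156/4002721735 1745368721/800544347 -458716539/4002721735; 223719577/4002721735 -458716539/4002721735 120509005887/8005443470]

step 0: x' = [46/1241, -1557/1241, 2794/1241], P' = [285/1241 740/1241 746/1241; 740/1241 3010/1241 2699/1241; 746/1241 2699/1241 34628/1241]
step 1: x' = [104277/1666607, -3485274/1666607, 1960911/1666607], P' = [2188219/9999642 2714999/4999821 319049/4999821; 2714999/4999821 10878815/4999821 -444502/4999821; 319049/4999821 -444502/4999821 74768357/4999821]
step 2: x' = [459205973/800544347, 3872467704/4002721735, 5276631046/4002721735], P' = [876988523/4002721735 2178082156/4002721735 223719577/4002721735; 2178082156/4002721735 1745368721/800544347 -458716539/4002721735; 223719577/4002721735 -458716539/4002721735 120509005887/8005443470]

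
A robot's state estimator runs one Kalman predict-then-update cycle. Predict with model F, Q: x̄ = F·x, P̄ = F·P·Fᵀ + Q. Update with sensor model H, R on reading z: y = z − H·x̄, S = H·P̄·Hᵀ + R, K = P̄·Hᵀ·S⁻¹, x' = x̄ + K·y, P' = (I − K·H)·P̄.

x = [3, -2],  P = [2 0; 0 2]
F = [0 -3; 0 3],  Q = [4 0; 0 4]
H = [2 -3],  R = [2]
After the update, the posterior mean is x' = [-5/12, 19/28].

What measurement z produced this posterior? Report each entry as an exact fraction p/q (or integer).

x̄ = F·x = [6, -6]
P̄ = F·P·Fᵀ + Q = [22 -18; -18 22]
S = H·P̄·Hᵀ + R = [504]
K = P̄·Hᵀ·S⁻¹ = [7/36; -17/84]
x' − x̄ = [-77/12, 187/28] = K·y
y = (KᵀK)⁻¹·Kᵀ·(x' − x̄) = [-33]
z = y + H·x̄ = [-33] + [30] = [-3]

z = [-3]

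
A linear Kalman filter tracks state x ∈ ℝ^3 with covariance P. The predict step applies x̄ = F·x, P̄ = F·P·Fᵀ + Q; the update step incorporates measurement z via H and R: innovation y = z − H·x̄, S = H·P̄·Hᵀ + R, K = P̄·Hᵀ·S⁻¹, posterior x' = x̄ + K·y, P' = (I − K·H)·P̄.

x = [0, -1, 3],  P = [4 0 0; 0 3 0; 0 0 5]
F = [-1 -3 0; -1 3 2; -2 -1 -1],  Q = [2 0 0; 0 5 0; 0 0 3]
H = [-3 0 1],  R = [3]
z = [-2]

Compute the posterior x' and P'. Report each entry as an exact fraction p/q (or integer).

x̄ = F·x = [3, 3, -2]
P̄ = F·P·Fᵀ + Q = [33 -23 17; -23 56 -11; 17 -11 27]
y = z − H·x̄ = [9]
S = H·P̄·Hᵀ + R = [225]
K = P̄·Hᵀ·S⁻¹ = [-82/225; 58/225; -8/75]
x' = x̄ + K·y = [-7/25, 133/25, -74/25]
P' = (I − K·H)·P̄ = [701/225 -419/225 619/75; -419/225 9236/225 -361/75; 619/75 -361/75 611/25]

x' = [-7/25, 133/25, -74/25]
P' = [701/225 -419/225 619/75; -419/225 9236/225 -361/75; 619/75 -361/75 611/25]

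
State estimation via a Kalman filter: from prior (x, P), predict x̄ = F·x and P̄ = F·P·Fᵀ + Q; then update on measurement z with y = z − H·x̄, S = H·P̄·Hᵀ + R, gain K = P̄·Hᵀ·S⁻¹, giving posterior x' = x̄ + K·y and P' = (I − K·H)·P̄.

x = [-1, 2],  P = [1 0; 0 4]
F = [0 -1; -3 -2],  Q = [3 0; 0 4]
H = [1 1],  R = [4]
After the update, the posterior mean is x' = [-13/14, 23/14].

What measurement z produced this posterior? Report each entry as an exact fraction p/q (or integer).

z = [1]

x̄ = F·x = [-2, -1]
P̄ = F·P·Fᵀ + Q = [7 8; 8 29]
S = H·P̄·Hᵀ + R = [56]
K = P̄·Hᵀ·S⁻¹ = [15/56; 37/56]
x' − x̄ = [15/14, 37/14] = K·y
y = (KᵀK)⁻¹·Kᵀ·(x' − x̄) = [4]
z = y + H·x̄ = [4] + [-3] = [1]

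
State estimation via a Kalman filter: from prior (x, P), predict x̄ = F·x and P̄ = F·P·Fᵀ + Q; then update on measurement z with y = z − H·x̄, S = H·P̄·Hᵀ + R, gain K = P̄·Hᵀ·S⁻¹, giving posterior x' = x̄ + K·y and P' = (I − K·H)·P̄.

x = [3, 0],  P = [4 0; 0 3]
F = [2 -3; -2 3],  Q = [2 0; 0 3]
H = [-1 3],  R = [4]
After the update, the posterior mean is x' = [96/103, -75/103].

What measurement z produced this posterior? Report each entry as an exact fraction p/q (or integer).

x̄ = F·x = [6, -6]
P̄ = F·P·Fᵀ + Q = [45 -43; -43 46]
S = H·P̄·Hᵀ + R = [721]
K = P̄·Hᵀ·S⁻¹ = [-174/721; 181/721]
x' − x̄ = [-522/103, 543/103] = K·y
y = (KᵀK)⁻¹·Kᵀ·(x' − x̄) = [21]
z = y + H·x̄ = [21] + [-24] = [-3]

z = [-3]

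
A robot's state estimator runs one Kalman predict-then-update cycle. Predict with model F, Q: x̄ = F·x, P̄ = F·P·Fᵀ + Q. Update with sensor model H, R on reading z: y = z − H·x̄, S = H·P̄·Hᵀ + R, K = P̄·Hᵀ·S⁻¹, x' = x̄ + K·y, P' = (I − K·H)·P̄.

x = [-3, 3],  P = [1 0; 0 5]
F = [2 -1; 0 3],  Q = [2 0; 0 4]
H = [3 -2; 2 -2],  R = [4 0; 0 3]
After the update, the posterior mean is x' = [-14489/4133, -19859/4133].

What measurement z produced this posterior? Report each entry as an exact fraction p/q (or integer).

z = [-1, 3]

x̄ = F·x = [-9, 9]
P̄ = F·P·Fᵀ + Q = [11 -15; -15 49]
S = H·P̄·Hᵀ + R = [479 412; 412 363]
K = P̄·Hᵀ·S⁻¹ = [1445/4133 -1048/4133; 827/4133 -2396/4133]
x' − x̄ = [22708/4133, -57056/4133] = K·y
y = (KᵀK)⁻¹·Kᵀ·(x' − x̄) = [44, 39]
z = y + H·x̄ = [44, 39] + [-45, -36] = [-1, 3]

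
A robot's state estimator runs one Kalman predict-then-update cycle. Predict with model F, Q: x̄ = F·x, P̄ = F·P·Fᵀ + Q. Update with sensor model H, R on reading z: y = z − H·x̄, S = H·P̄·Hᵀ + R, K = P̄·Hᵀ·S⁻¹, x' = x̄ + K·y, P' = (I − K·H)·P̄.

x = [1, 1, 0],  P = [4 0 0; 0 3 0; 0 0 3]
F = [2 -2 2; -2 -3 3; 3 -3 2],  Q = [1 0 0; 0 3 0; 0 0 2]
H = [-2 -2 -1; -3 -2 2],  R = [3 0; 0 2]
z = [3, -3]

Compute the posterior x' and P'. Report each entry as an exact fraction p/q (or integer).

x' = [-2401/3529, 46015/155276, -335833/155276]
P' = [12854/3529 -14262/3529 5726/3529; -14262/3529 754625/155276 -248995/155276; 5726/3529 -248995/155276 189897/155276]

x̄ = F·x = [0, -5, 0]
P̄ = F·P·Fᵀ + Q = [41 20 54; 20 73 21; 54 21 77]
y = z − H·x̄ = [-7, -13]
S = H·P̄·Hᵀ + R = [996 488; 488 395]
K = P̄·Hᵀ·S⁻¹ = [-970/3529 707/3529; -1733/155276 -15582/38819; -65265/155276 15244/38819]
x' = x̄ + K·y = [-2401/3529, 46015/155276, -335833/155276]
P' = (I − K·H)·P̄ = [12854/3529 -14262/3529 5726/3529; -14262/3529 754625/155276 -248995/155276; 5726/3529 -248995/155276 189897/155276]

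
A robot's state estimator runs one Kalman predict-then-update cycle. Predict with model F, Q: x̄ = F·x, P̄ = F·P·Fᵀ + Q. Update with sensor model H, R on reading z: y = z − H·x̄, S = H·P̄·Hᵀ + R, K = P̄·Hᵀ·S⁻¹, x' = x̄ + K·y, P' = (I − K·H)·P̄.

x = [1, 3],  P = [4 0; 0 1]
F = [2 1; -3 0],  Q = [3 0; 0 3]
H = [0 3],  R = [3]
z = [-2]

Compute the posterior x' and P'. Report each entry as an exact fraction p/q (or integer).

x̄ = F·x = [5, -3]
P̄ = F·P·Fᵀ + Q = [20 -24; -24 39]
y = z − H·x̄ = [7]
S = H·P̄·Hᵀ + R = [354]
K = P̄·Hᵀ·S⁻¹ = [-12/59; 39/118]
x' = x̄ + K·y = [211/59, -81/118]
P' = (I − K·H)·P̄ = [316/59 -12/59; -12/59 39/118]

x' = [211/59, -81/118]
P' = [316/59 -12/59; -12/59 39/118]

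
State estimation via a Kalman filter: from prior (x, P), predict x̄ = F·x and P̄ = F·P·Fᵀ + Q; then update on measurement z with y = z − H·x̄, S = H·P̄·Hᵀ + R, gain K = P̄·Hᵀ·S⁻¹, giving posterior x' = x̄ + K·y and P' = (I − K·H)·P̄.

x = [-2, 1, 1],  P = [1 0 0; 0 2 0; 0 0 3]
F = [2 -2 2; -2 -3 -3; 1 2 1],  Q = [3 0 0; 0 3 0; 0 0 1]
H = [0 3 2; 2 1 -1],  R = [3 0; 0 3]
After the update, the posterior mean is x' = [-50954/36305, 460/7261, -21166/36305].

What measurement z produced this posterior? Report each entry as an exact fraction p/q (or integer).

z = [-1, -2]

x̄ = F·x = [-4, -2, 1]
P̄ = F·P·Fᵀ + Q = [27 -10 0; -10 52 -23; 0 -23 13]
S = H·P̄·Hᵀ + R = [247 93; 93 182]
K = P̄·Hᵀ·S⁻¹ = [-9552/36305 13658/36305; 2981/7261 671/7261; -4478/36305 -4893/36305]
x' − x̄ = [94266/36305, 14982/7261, -57471/36305] = K·y
y = (KᵀK)⁻¹·Kᵀ·(x' − x̄) = [3, 9]
z = y + H·x̄ = [3, 9] + [-4, -11] = [-1, -2]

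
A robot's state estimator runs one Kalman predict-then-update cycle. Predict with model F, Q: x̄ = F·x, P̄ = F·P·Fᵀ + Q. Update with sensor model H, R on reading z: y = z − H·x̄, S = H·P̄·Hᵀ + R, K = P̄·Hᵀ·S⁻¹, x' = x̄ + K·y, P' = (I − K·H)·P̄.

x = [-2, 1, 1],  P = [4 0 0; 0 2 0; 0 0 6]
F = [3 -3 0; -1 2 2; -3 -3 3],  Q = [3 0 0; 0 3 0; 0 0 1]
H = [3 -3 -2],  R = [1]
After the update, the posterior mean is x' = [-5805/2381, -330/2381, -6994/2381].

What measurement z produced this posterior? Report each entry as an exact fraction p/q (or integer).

x̄ = F·x = [-9, 6, 6]
P̄ = F·P·Fᵀ + Q = [57 -24 -18; -24 39 36; -18 36 109]
S = H·P̄·Hᵀ + R = [2381]
K = P̄·Hᵀ·S⁻¹ = [279/2381; -261/2381; -380/2381]
x' − x̄ = [15624/2381, -14616/2381, -21280/2381] = K·y
y = (KᵀK)⁻¹·Kᵀ·(x' − x̄) = [56]
z = y + H·x̄ = [56] + [-57] = [-1]

z = [-1]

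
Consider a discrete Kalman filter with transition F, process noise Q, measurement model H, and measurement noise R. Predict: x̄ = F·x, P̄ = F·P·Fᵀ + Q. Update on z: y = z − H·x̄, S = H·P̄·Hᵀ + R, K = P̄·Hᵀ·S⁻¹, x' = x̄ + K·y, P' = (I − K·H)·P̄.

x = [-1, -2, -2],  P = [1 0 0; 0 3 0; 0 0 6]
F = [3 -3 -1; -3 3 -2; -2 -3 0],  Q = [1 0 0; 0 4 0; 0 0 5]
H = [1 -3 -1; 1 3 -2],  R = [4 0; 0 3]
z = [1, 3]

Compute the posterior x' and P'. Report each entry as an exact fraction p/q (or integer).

x' = [1124509/157081, 149356/157081, 567308/157081]
P' = [4408284/157081 464211/157081 2885319/157081; 464211/157081 85234/157081 331629/157081; 2885319/157081 331629/157081 2006424/157081]

x̄ = F·x = [5, 1, 8]
P̄ = F·P·Fᵀ + Q = [43 -24 21; -24 64 -21; 21 -21 36]
y = z − H·x̄ = [7, 11]
S = H·P̄·Hᵀ + R = [635 -587; -587 790]
K = P̄·Hᵀ·S⁻¹ = [32583/157081 10093/157081; -30780/157081 18885/157081; -28998/157081 -44214/157081]
x' = x̄ + K·y = [1124509/157081, 149356/157081, 567308/157081]
P' = (I − K·H)·P̄ = [4408284/157081 464211/157081 2885319/157081; 464211/157081 85234/157081 331629/157081; 2885319/157081 331629/157081 2006424/157081]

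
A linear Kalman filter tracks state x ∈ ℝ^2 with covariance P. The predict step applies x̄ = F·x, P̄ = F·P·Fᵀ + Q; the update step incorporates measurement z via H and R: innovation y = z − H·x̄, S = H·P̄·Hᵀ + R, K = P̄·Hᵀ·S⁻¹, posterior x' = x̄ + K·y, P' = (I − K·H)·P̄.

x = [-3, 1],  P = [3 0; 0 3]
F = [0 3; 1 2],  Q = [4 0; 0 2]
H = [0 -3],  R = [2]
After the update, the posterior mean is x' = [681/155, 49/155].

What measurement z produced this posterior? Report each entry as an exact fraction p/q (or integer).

z = [-1]

x̄ = F·x = [3, -1]
P̄ = F·P·Fᵀ + Q = [31 18; 18 17]
S = H·P̄·Hᵀ + R = [155]
K = P̄·Hᵀ·S⁻¹ = [-54/155; -51/155]
x' − x̄ = [216/155, 204/155] = K·y
y = (KᵀK)⁻¹·Kᵀ·(x' − x̄) = [-4]
z = y + H·x̄ = [-4] + [3] = [-1]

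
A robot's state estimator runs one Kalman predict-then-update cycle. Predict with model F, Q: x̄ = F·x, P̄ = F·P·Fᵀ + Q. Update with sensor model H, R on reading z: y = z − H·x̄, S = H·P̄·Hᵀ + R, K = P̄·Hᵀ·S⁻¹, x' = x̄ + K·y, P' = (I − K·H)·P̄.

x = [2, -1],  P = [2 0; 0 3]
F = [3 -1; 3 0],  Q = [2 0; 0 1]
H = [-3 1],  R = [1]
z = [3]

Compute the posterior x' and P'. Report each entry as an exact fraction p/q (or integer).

x' = [-5/7, 12/17]
P' = [8/7 3; 3 148/17]

x̄ = F·x = [7, 6]
P̄ = F·P·Fᵀ + Q = [23 18; 18 19]
y = z − H·x̄ = [18]
S = H·P̄·Hᵀ + R = [119]
K = P̄·Hᵀ·S⁻¹ = [-3/7; -5/17]
x' = x̄ + K·y = [-5/7, 12/17]
P' = (I − K·H)·P̄ = [8/7 3; 3 148/17]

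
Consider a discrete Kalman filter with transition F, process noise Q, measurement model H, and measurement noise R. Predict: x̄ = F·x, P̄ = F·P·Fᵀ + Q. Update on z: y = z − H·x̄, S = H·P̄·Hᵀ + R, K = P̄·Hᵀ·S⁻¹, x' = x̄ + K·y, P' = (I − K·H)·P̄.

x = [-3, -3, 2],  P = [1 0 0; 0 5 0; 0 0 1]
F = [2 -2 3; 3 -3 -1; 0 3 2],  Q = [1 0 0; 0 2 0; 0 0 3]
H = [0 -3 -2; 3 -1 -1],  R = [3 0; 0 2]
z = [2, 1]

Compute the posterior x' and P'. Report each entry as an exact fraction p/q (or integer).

x' = [7758/30271, -44294/30271, 26453/30271]
P' = [17623/30271 -59640/30271 94275/30271; -59640/30271 411964/30271 -601962/30271; 94275/30271 -601962/30271 901065/30271]

x̄ = F·x = [6, -2, -5]
P̄ = F·P·Fᵀ + Q = [34 33 -24; 33 57 -47; -24 -47 52]
y = z − H·x̄ = [-14, -24]
S = H·P̄·Hᵀ + R = [160 -113; -113 269]
K = P̄·Hᵀ·S⁻¹ = [-3210/30271 9117/30271; -10656/30271 5539/30271; 1252/30271 -8139/30271]
x' = x̄ + K·y = [7758/30271, -44294/30271, 26453/30271]
P' = (I − K·H)·P̄ = [17623/30271 -59640/30271 94275/30271; -59640/30271 411964/30271 -601962/30271; 94275/30271 -601962/30271 901065/30271]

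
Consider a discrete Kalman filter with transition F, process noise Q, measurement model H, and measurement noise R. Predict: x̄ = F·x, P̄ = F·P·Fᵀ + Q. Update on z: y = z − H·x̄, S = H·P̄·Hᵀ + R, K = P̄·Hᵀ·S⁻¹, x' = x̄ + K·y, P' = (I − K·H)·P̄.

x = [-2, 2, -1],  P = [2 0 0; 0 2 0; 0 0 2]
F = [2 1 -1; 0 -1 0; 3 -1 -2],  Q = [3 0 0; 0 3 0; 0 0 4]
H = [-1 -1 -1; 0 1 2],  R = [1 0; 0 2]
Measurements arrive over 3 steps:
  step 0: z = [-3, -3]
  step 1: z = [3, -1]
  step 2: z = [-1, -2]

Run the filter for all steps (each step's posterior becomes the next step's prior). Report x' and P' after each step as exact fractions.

step 0: x̄ = F·x = [-1, -2, -6]
step 0: P̄ = F·P·Fᵀ + Q = [15 -2 14; -2 5 2; 14 2 32]
step 0: y = z − H·x̄ = [-12, 11]
step 0: S = H·P̄·Hᵀ + R = [81 -101; -101 143]
step 0: K = P̄·Hᵀ·S⁻¹ = [-1235/1382 -621/1382; 97/691 112/691; -99/691 249/691]
step 0: x' = x̄ + K·y = [6607/1382, -1314/691, -219/691]
step 0: P' = (I − K·H)·P̄ = [3531/1382 -1675/691 527/691; -1675/691 2932/691 -1354/691; 527/691 -1354/691 926/691]
step 1: x̄ = F·x = [5512/691, 1314/691, 23325/1382]
step 1: P̄ = F·P·Fᵀ + Q = [6893/691 -936/691 5503/691; -936/691 5005/691 5249/691; 5503/691 5249/691 47199/1382]
step 1: y = z − H·x̄ = [41123/1382, -25330/691]
step 1: S = H·P̄·Hᵀ + R = [111641/1382 -78021/691; -78021/691 121781/691]
step 1: K = P̄·Hᵀ·S⁻¹ = [-1765380/2056729 -960950/2056729; 216510/2056729 400537/2056729; -264297/2056729 716455/2056729]
step 1: x' = x̄ + K·y = [-899142/2056729, -4328929/2056729, 585317/2056729]
step 1: P' = (I − K·H)·P̄ = [5242467/2056729 -5032274/2056729 1555187/2056729; -5032274/2056729 8830454/2056729 -4014690/2056729; 1555187/2056729 -4014690/2056729 2723800/2056729]
step 2: x̄ = F·x = [-6712530/2056729, 4328929/2056729, 460869/2056729]
step 2: P̄ = F·P·Fᵀ + Q = [20373845/2056729 -2780596/2056729 16168055/2056729; -2780596/2056729 15000641/2056729 15897896/2056729; 16168055/2056729 15897896/2056729 70607413/2056729]
step 2: y = z − H·x̄ = [-3979461/2056729, -9364125/2056729]
step 2: S = H·P̄·Hᵀ + R = [166609338/2056729 -233464669/2056729; -233464669/2056729 365135335/2056729]
step 2: K = P̄·Hᵀ·S⁻¹ = [-2638790406/3077315861 -1438131636/3077315861; 320149098/3077315861 599095425/3077315861; -393539218/3077315861 1072500880/3077315861]
step 2: x' = x̄ + K·y = [1609950984/3077315861, 3129948854/3077315861, -3432012117/3077315861]
step 2: P' = (I − K·H)·P̄ = [7834027225/3077315861 -7514210366/3077315861 2318973547/3077315861; -7514210366/3077315861 13189931686/3077315861 -5995870418/3077315861; 2318973547/3077315861 -5995870418/3077315861 4070436089/3077315861]

step 0: x' = [6607/1382, -1314/691, -219/691], P' = [3531/1382 -1675/691 527/691; -1675/691 2932/691 -1354/691; 527/691 -1354/691 926/691]
step 1: x' = [-899142/2056729, -4328929/2056729, 585317/2056729], P' = [5242467/2056729 -5032274/2056729 1555187/2056729; -5032274/2056729 8830454/2056729 -4014690/2056729; 1555187/2056729 -4014690/2056729 2723800/2056729]
step 2: x' = [1609950984/3077315861, 3129948854/3077315861, -3432012117/3077315861], P' = [7834027225/3077315861 -7514210366/3077315861 2318973547/3077315861; -7514210366/3077315861 13189931686/3077315861 -5995870418/3077315861; 2318973547/3077315861 -5995870418/3077315861 4070436089/3077315861]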